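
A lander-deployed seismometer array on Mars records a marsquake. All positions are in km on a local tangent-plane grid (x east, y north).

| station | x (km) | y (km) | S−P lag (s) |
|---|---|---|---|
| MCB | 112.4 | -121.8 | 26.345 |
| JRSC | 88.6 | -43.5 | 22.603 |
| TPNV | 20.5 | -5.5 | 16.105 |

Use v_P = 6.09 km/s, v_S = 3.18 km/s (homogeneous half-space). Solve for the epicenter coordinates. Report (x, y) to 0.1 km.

Distance from S−P lag: d = Δt · v_P v_S / (v_P − v_S) = Δt · (6.09·3.18)/(6.09−3.18) ≈ 6.6551·Δt.
So d_MCB = 175.33, d_JRSC = 150.42, d_TPNV = 107.18 km.
Circle about each station: (x − 112.4)² + (y + 121.8)² = 175.33²; (x − 88.6)² + (y + 43.5)² = 150.42²; (x − 20.5)² + (y + 5.5)² = 107.18².
Subtracting pairs of circle equations eliminates x²+y² and gives linear equations (the radical axes):
-47.6 x + 156.6 y = -9612.36
-183.8 x + 232.6 y = -7765.44
Solving the 2×2 system: x ≈ -57.6, y ≈ -78.9 km.

(-57.6, -78.9)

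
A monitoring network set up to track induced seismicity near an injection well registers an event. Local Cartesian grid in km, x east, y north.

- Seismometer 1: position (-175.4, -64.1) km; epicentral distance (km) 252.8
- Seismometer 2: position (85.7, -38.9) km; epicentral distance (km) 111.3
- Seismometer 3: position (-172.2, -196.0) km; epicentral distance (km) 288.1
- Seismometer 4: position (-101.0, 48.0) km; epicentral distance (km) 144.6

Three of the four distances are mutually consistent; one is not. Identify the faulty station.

Solve using three stations at a time. Using Seismometer 1, Seismometer 2, Seismometer 4 (subtract circle equations pairwise → linear system) gives (x, y) ≈ (42.7, 63.7).
Distances from that point to each station vs reported:
  Seismometer 1: calculated 252.8 vs reported 252.8 → residual 0.0 km
  Seismometer 2: calculated 111.2 vs reported 111.3 → residual 0.1 km
  Seismometer 3: calculated 337.1 vs reported 288.1 → residual 49.0 km
  Seismometer 4: calculated 144.5 vs reported 144.6 → residual 0.1 km
Seismometer 1, Seismometer 2, Seismometer 4 are mutually consistent (residuals ≈ 0); Seismometer 3 is off by 49.0 km.

Seismometer 3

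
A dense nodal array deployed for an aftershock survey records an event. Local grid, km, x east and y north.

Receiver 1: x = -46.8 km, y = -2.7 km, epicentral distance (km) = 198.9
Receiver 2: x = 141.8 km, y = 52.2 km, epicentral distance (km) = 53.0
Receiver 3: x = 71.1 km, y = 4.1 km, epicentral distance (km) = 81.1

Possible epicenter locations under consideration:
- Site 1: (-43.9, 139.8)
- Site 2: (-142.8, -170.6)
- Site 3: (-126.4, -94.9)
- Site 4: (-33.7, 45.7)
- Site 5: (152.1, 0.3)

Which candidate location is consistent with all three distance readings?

For each candidate, compare |candidate − station| to the reported distance:
Site 1: residuals Receiver 1 56.4, Receiver 2 152.3, Receiver 3 96.8 → max 152.3 km
Site 2: residuals Receiver 1 5.5, Receiver 2 308.4, Receiver 3 195.1 → max 308.4 km
Site 3: residuals Receiver 1 77.1, Receiver 2 252.9, Receiver 3 139.8 → max 252.9 km
Site 4: residuals Receiver 1 148.8, Receiver 2 122.6, Receiver 3 31.7 → max 148.8 km
Site 5: residuals Receiver 1 0.0, Receiver 2 0.1, Receiver 3 0.0 → max 0.1 km
Only Site 5 has all residuals ≈ 0.

Site 5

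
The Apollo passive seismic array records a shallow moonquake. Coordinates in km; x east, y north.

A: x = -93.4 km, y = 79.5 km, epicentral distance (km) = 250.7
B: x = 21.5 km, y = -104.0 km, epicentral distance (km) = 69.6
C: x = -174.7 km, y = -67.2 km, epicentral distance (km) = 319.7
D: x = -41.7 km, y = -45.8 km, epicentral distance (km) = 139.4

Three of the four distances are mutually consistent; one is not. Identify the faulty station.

Solve using three stations at a time. Using A, B, D (subtract circle equations pairwise → linear system) gives (x, y) ≈ (90.2, -91.3).
Distances from that point to each station vs reported:
  A: calculated 250.8 vs reported 250.7 → residual 0.1 km
  B: calculated 69.9 vs reported 69.6 → residual 0.3 km
  C: calculated 266.0 vs reported 319.7 → residual 53.7 km
  D: calculated 139.5 vs reported 139.4 → residual 0.1 km
A, B, D are mutually consistent (residuals ≈ 0); C is off by 53.7 km.

C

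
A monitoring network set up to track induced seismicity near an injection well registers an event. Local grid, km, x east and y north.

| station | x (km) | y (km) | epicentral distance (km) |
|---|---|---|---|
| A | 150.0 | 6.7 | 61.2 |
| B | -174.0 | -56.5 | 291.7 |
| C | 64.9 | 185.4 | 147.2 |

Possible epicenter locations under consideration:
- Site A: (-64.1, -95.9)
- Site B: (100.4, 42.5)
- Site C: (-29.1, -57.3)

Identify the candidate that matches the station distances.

Site B

For each candidate, compare |candidate − station| to the reported distance:
Site A: residuals A 176.2, B 175.0, C 162.3 → max 176.2 km
Site B: residuals A 0.0, B 0.0, C 0.0 → max 0.0 km
Site C: residuals A 129.0, B 146.8, C 113.1 → max 146.8 km
Only Site B has all residuals ≈ 0.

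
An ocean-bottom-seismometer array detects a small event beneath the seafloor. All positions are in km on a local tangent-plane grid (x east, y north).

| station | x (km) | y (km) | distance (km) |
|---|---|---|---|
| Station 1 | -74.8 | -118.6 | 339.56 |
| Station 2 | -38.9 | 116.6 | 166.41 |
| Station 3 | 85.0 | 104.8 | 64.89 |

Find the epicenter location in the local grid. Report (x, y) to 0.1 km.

(122.3, 157.9)

Circle about each station: (x + 74.8)² + (y + 118.6)² = 339.56²; (x + 38.9)² + (y − 116.6)² = 166.41²; (x − 85.0)² + (y − 104.8)² = 64.89².
Subtracting pairs of circle equations eliminates x²+y² and gives linear equations (the radical axes):
71.8 x + 470.4 y = 83056.48
319.6 x + 446.8 y = 109637.32
Solving the 2×2 system: x ≈ 122.3, y ≈ 157.9 km.
Check against Station 1 (with the unrounded x, y): √((x + 74.8)²+(y + 118.6)²) = 339.56 ≈ 339.56 km. ✓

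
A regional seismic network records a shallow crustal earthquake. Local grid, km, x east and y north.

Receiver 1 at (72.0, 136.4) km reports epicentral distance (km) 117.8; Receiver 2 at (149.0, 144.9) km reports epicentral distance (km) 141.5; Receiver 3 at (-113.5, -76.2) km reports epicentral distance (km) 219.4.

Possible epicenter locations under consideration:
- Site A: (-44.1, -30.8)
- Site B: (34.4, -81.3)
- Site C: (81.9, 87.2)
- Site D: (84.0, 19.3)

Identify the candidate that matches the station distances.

Site D

For each candidate, compare |candidate − station| to the reported distance:
Site A: residuals Receiver 1 85.8, Receiver 2 119.6, Receiver 3 136.5 → max 136.5 km
Site B: residuals Receiver 1 103.1, Receiver 2 112.1, Receiver 3 71.4 → max 112.1 km
Site C: residuals Receiver 1 67.6, Receiver 2 53.0, Receiver 3 35.3 → max 67.6 km
Site D: residuals Receiver 1 0.1, Receiver 2 0.1, Receiver 3 0.0 → max 0.1 km
Only Site D has all residuals ≈ 0.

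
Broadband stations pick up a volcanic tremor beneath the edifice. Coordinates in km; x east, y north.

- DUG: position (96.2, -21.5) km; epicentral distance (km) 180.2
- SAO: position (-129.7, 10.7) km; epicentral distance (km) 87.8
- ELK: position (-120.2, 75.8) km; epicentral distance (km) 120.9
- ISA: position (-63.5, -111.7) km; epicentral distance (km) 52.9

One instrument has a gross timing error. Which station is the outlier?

ELK

Solve using three stations at a time. Using DUG, SAO, ISA (subtract circle equations pairwise → linear system) gives (x, y) ≈ (-79.5, -61.3).
Distances from that point to each station vs reported:
  DUG: calculated 180.2 vs reported 180.2 → residual 0.0 km
  SAO: calculated 87.8 vs reported 87.8 → residual 0.0 km
  ELK: calculated 143.0 vs reported 120.9 → residual 22.1 km
  ISA: calculated 52.9 vs reported 52.9 → residual 0.0 km
DUG, SAO, ISA are mutually consistent (residuals ≈ 0); ELK is off by 22.1 km.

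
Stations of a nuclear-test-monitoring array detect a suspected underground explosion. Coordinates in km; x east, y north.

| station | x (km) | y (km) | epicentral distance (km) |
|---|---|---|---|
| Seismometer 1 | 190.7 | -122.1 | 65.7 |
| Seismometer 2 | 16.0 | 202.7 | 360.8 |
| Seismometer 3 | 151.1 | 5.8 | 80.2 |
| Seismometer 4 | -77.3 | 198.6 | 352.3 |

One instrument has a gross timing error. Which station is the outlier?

Solve using three stations at a time. Using Seismometer 1, Seismometer 3, Seismometer 4 (subtract circle equations pairwise → linear system) gives (x, y) ≈ (145.6, -74.3).
Distances from that point to each station vs reported:
  Seismometer 1: calculated 65.8 vs reported 65.7 → residual 0.1 km
  Seismometer 2: calculated 305.8 vs reported 360.8 → residual 55.0 km
  Seismometer 3: calculated 80.3 vs reported 80.2 → residual 0.1 km
  Seismometer 4: calculated 352.3 vs reported 352.3 → residual 0.0 km
Seismometer 1, Seismometer 3, Seismometer 4 are mutually consistent (residuals ≈ 0); Seismometer 2 is off by 55.0 km.

Seismometer 2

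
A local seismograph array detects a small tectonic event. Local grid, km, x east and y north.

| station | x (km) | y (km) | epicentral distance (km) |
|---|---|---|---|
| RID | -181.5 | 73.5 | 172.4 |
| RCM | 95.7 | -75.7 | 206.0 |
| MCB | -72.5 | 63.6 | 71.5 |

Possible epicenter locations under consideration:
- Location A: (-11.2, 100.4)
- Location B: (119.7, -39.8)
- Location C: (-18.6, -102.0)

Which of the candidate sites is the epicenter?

For each candidate, compare |candidate − station| to the reported distance:
Location A: residuals RID 0.0, RCM 0.0, MCB 0.0 → max 0.0 km
Location B: residuals RID 149.4, RCM 162.8, MCB 146.7 → max 162.8 km
Location C: residuals RID 67.1, RCM 88.7, MCB 102.7 → max 102.7 km
Only Location A has all residuals ≈ 0.

Location A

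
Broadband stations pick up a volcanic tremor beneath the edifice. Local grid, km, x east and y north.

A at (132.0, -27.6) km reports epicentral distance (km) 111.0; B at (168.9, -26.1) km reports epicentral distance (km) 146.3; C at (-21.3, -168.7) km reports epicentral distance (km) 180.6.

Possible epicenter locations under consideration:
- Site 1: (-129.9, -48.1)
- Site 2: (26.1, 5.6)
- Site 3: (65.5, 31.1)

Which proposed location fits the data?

Site 2

For each candidate, compare |candidate − station| to the reported distance:
Site 1: residuals A 151.7, B 153.3, C 18.3 → max 153.3 km
Site 2: residuals A 0.0, B 0.0, C 0.0 → max 0.0 km
Site 3: residuals A 22.3, B 28.1, C 37.2 → max 37.2 km
Only Site 2 has all residuals ≈ 0.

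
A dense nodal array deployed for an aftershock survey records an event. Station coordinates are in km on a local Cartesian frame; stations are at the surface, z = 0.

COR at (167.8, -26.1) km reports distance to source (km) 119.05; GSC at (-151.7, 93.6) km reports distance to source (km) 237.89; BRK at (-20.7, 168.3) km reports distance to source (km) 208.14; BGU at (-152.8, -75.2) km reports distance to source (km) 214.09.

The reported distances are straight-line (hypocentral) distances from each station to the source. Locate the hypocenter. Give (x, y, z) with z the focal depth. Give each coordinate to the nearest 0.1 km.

x ≈ 52.8 km, y ≈ -24.0 km, depth ≈ 30.7 km

Each station gives a sphere (x−x_i)² + (y−y_i)² + z² = d_i² (stations at z=0).
Subtracting the COR sphere from GSC and BRK: z² cancels, leaving linear equations in x and y:
-639.0 x + 239.4 y = -39482.95
-377.0 x + 388.8 y = -29234.03
Solving: x ≈ 52.800, y ≈ -23.993 km (keep extra digits for the depth step; rounded: 52.8, -24.0).
Then from the COR sphere: z² = 119.05² − (x − 167.8)² − (y + 26.1)² with x = 52.800, y = -23.993, so z ≈ 30.716 ≈ 30.7 km.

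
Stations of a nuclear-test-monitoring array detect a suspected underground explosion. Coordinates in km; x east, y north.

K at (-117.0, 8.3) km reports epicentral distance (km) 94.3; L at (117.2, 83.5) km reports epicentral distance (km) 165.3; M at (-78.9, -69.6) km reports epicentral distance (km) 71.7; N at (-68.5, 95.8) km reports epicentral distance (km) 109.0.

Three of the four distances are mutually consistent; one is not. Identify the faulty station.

Solve using three stations at a time. Using K, L, N (subtract circle equations pairwise → linear system) gives (x, y) ≈ (-23.4, -3.5).
Distances from that point to each station vs reported:
  K: calculated 94.3 vs reported 94.3 → residual 0.0 km
  L: calculated 165.3 vs reported 165.3 → residual 0.0 km
  M: calculated 86.3 vs reported 71.7 → residual 14.6 km
  N: calculated 109.0 vs reported 109.0 → residual 0.0 km
K, L, N are mutually consistent (residuals ≈ 0); M is off by 14.6 km.

M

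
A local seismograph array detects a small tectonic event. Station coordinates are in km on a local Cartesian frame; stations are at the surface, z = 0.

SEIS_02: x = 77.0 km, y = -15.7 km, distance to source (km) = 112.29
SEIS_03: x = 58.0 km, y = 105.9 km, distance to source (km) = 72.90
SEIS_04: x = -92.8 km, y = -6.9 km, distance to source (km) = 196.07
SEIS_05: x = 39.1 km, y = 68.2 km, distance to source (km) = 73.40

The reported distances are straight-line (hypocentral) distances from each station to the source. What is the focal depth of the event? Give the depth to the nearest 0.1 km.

Each station gives a sphere (x−x_i)² + (y−y_i)² + z² = d_i² (stations at z=0).
Subtracting the SEIS_02 sphere from SEIS_03 and SEIS_04: z² cancels, leaving linear equations in x and y:
-38.0 x + 243.2 y = 15697.95
-339.6 x + 17.6 y = -23350.44
Solving: x ≈ 72.693, y ≈ 75.906 km (keep extra digits for the depth step; rounded: 72.7, 75.9).
Then from the SEIS_02 sphere: z² = 112.29² − (x − 77.0)² − (y + 15.7)² with x = 72.693, y = 75.906, so z ≈ 64.798 ≈ 64.8 km.

64.8 km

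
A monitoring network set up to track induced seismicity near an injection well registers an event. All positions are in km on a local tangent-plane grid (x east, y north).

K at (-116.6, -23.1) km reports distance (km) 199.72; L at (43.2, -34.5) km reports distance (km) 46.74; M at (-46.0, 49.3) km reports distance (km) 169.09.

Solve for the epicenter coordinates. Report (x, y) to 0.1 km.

x ≈ 78.7 km, y ≈ -64.9 km

Circle about each station: (x + 116.6)² + (y + 23.1)² = 199.72²; (x − 43.2)² + (y + 34.5)² = 46.74²; (x + 46.0)² + (y − 49.3)² = 169.09².
Subtracting the K equation from the L and M equations removes the quadratic terms:
319.6 x − 22.8 y = 26630.77
141.2 x + 144.8 y = 1713.97
Solving the 2×2 system: x ≈ 78.7, y ≈ -64.9 km.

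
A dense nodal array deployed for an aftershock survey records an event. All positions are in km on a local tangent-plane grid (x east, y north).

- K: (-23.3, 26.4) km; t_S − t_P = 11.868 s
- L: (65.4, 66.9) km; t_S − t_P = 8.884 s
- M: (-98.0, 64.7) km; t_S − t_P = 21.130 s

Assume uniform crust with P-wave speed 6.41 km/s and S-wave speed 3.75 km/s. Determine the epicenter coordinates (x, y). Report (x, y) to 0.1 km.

Distance from S−P lag: d = Δt · v_P v_S / (v_P − v_S) = Δt · (6.41·3.75)/(6.41−3.75) ≈ 9.0367·Δt.
So d_K = 107.25, d_L = 80.28, d_M = 190.94 km.
Circle about each station: (x + 23.3)² + (y − 26.4)² = 107.25²; (x − 65.4)² + (y − 66.9)² = 80.28²; (x + 98.0)² + (y − 64.7)² = 190.94².
Subtracting the K equation from the L and M equations removes the quadratic terms:
177.4 x + 81.0 y = 12570.60
-149.4 x + 76.6 y = -12405.28
Solving the 2×2 system: x ≈ 76.6, y ≈ -12.6 km.

(76.6, -12.6)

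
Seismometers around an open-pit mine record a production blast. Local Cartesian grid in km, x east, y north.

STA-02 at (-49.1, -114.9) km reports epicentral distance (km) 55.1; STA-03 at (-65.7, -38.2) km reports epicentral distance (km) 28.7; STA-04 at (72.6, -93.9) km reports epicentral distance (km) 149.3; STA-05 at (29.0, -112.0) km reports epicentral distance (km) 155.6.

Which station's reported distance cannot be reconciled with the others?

Solve using three stations at a time. Using STA-02, STA-03, STA-04 (subtract circle equations pairwise → linear system) gives (x, y) ≈ (-74.0, -65.7).
Distances from that point to each station vs reported:
  STA-02: calculated 55.1 vs reported 55.1 → residual 0.0 km
  STA-03: calculated 28.8 vs reported 28.7 → residual 0.1 km
  STA-04: calculated 149.3 vs reported 149.3 → residual 0.0 km
  STA-05: calculated 112.9 vs reported 155.6 → residual 42.7 km
STA-02, STA-03, STA-04 are mutually consistent (residuals ≈ 0); STA-05 is off by 42.7 km.

STA-05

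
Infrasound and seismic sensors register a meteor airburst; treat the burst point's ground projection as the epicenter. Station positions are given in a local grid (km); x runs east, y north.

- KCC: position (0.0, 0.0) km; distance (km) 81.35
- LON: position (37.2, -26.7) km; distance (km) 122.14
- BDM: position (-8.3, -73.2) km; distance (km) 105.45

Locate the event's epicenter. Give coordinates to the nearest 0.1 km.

(-81.3, 2.9)

Circle about each station: x² + y² = 81.35²; (x − 37.2)² + (y + 26.7)² = 122.14²; (x + 8.3)² + (y + 73.2)² = 105.45².
Subtracting pairs of circle equations eliminates x²+y² and gives linear equations (the radical axes):
74.4 x − 53.4 y = -6203.63
-16.6 x − 146.4 y = 925.25
Solving the 2×2 system: x ≈ -81.3, y ≈ 2.9 km.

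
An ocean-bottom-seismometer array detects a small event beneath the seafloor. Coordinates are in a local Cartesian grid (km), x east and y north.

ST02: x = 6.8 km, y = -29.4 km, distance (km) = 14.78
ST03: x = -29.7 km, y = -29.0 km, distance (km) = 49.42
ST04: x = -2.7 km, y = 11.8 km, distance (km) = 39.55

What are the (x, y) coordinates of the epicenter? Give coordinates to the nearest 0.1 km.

Circle about each station: (x − 6.8)² + (y + 29.4)² = 14.78²; (x + 29.7)² + (y + 29.0)² = 49.42²; (x + 2.7)² + (y − 11.8)² = 39.55².
Subtracting the ST02 equation from the ST03 and ST04 equations removes the quadratic terms:
-73.0 x + 0.8 y = -1411.40
-19.0 x + 82.4 y = -2109.82
Solving the 2×2 system: x ≈ 19.1, y ≈ -21.2 km.

(19.1, -21.2)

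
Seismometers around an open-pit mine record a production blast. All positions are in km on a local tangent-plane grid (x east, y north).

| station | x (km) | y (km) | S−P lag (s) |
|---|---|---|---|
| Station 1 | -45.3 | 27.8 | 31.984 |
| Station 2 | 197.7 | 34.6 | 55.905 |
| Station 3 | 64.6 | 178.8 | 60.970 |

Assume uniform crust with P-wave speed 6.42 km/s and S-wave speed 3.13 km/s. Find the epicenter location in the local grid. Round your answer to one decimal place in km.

-79.7 km east, -164.5 km north

Distance from S−P lag: d = Δt · v_P v_S / (v_P − v_S) = Δt · (6.42·3.13)/(6.42−3.13) ≈ 6.1078·Δt.
So d_Station 1 = 195.35, d_Station 2 = 341.46, d_Station 3 = 372.39 km.
Circle about each station: (x + 45.3)² + (y − 27.8)² = 195.35²; (x − 197.7)² + (y − 34.6)² = 341.46²; (x − 64.6)² + (y − 178.8)² = 372.39².
Subtracting the Station 1 equation from the Station 2 and Station 3 equations removes the quadratic terms:
486.0 x + 13.6 y = -40975.79
219.8 x + 302.0 y = -67195.02
Solving the 2×2 system: x ≈ -79.7, y ≈ -164.5 km.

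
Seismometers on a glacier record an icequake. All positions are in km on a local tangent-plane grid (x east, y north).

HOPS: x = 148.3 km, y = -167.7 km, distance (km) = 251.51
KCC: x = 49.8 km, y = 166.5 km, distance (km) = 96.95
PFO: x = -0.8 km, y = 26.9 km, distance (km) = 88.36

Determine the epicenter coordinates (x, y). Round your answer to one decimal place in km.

Circle about each station: (x − 148.3)² + (y + 167.7)² = 251.51²; (x − 49.8)² + (y − 166.5)² = 96.95²; (x + 0.8)² + (y − 26.9)² = 88.36².
Subtracting the HOPS equation from the KCC and PFO equations removes the quadratic terms:
-197.0 x + 668.4 y = 33944.09
-298.2 x + 389.2 y = 6057.86
Solving the 2×2 system: x ≈ 74.7, y ≈ 72.8 km.
Check against HOPS (with the unrounded x, y): √((x − 148.3)²+(y + 167.7)²) = 251.51 ≈ 251.51 km. ✓

(74.7, 72.8)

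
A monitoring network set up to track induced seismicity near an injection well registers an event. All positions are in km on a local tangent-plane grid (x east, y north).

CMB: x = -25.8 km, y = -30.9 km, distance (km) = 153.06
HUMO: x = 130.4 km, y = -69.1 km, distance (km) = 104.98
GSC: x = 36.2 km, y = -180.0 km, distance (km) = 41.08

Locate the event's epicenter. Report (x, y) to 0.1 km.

x ≈ 66.9 km, y ≈ -152.7 km

Circle about each station: (x + 25.8)² + (y + 30.9)² = 153.06²; (x − 130.4)² + (y + 69.1)² = 104.98²; (x − 36.2)² + (y + 180.0)² = 41.08².
Subtracting the CMB equation from the HUMO and GSC equations removes the quadratic terms:
312.4 x − 76.4 y = 32565.08
124.0 x − 298.2 y = 53829.79
Solving the 2×2 system: x ≈ 66.9, y ≈ -152.7 km.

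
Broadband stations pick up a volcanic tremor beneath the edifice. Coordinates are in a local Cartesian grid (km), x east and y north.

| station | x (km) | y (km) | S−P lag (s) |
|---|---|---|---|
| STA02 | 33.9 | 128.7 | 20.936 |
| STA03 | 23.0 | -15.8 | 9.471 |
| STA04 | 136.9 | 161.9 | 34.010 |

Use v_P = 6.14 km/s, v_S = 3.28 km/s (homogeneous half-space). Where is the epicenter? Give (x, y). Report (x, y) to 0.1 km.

Distance from S−P lag: d = Δt · v_P v_S / (v_P − v_S) = Δt · (6.14·3.28)/(6.14−3.28) ≈ 7.0417·Δt.
So d_STA02 = 147.42, d_STA03 = 66.69, d_STA04 = 239.49 km.
Circle about each station: (x − 33.9)² + (y − 128.7)² = 147.42²; (x − 23.0)² + (y + 15.8)² = 66.69²; (x − 136.9)² + (y − 161.9)² = 239.49².
Subtracting pairs of circle equations eliminates x²+y² and gives linear equations (the radical axes):
-21.8 x − 289.0 y = 350.84
206.0 x + 66.4 y = -8382.48
Solving the 2×2 system: x ≈ -41.3, y ≈ 1.9 km.
Check against STA02 (with the unrounded x, y): √((x − 33.9)²+(y − 128.7)²) = 147.42 ≈ 147.42 km. ✓

-41.3 km east, 1.9 km north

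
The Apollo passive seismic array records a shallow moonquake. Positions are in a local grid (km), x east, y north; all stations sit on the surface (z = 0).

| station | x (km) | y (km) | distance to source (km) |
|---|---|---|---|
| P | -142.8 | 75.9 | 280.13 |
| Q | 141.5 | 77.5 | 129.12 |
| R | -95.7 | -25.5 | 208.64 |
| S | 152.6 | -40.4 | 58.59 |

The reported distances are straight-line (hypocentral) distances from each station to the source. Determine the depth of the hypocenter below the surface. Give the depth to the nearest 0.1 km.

38.8 km

Each station gives a sphere (x−x_i)² + (y−y_i)² + z² = d_i² (stations at z=0).
Subtracting the P sphere from Q and R: z² cancels, leaving linear equations in x and y:
568.6 x + 3.2 y = 61676.69
94.2 x − 202.8 y = 18598.26
Solving: x ≈ 108.703, y ≈ -41.215 km (keep extra digits for the depth step; rounded: 108.7, -41.2).
Then from the P sphere: z² = 280.13² − (x + 142.8)² − (y − 75.9)² with x = 108.703, y = -41.215, so z ≈ 38.770 ≈ 38.8 km.
Check against S (with the unrounded solution): distance 58.57 ≈ 58.59 km. ✓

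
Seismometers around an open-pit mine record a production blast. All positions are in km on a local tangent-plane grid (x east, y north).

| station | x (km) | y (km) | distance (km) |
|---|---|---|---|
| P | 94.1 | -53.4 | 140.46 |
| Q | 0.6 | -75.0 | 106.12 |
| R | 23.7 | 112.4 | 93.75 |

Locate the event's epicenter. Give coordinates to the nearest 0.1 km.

-19.5 km east, 29.2 km north

Circle about each station: (x − 94.1)² + (y + 53.4)² = 140.46²; (x − 0.6)² + (y + 75.0)² = 106.12²; (x − 23.7)² + (y − 112.4)² = 93.75².
Subtracting the P equation from the Q and R equations removes the quadratic terms:
-187.0 x − 43.2 y = 2386.55
-140.8 x + 331.6 y = 12429.03
Solving the 2×2 system: x ≈ -19.5, y ≈ 29.2 km.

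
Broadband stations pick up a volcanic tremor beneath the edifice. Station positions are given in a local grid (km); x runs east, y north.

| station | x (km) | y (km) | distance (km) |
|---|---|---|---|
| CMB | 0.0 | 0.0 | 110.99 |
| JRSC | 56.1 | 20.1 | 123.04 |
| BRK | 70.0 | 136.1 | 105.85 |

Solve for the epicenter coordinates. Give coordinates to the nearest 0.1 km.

Circle about each station: x² + y² = 110.99²; (x − 56.1)² + (y − 20.1)² = 123.04²; (x − 70.0)² + (y − 136.1)² = 105.85².
Subtracting pairs of circle equations eliminates x²+y² and gives linear equations (the radical axes):
112.2 x + 40.2 y = 731.16
140.0 x + 272.2 y = 24537.77
Solving the 2×2 system: x ≈ -31.6, y ≈ 106.4 km.

-31.6 km east, 106.4 km north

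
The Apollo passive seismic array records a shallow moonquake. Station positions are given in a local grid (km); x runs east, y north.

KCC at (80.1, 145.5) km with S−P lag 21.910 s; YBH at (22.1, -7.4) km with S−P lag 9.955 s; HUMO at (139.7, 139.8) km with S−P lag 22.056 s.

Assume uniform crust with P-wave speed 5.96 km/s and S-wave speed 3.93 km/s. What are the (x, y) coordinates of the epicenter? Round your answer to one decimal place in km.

x ≈ 78.8 km, y ≈ -107.3 km

Distance from S−P lag: d = Δt · v_P v_S / (v_P − v_S) = Δt · (5.96·3.93)/(5.96−3.93) ≈ 11.5383·Δt.
So d_KCC = 252.80, d_YBH = 114.86, d_HUMO = 254.49 km.
Circle about each station: (x − 80.1)² + (y − 145.5)² = 252.80²; (x − 22.1)² + (y + 7.4)² = 114.86²; (x − 139.7)² + (y − 139.8)² = 254.49².
Subtracting pairs of circle equations eliminates x²+y² and gives linear equations (the radical axes):
-116.0 x − 305.8 y = 23671.93
119.2 x − 11.4 y = 10616.55
Solving the 2×2 system: x ≈ 78.8, y ≈ -107.3 km.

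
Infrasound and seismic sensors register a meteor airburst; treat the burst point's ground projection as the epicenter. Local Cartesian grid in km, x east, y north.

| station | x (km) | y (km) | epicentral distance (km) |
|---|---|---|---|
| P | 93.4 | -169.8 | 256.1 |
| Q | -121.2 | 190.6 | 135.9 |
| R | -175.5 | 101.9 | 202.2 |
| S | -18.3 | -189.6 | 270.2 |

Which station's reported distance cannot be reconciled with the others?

Q

Solve using three stations at a time. Using P, R, S (subtract circle equations pairwise → linear system) gives (x, y) ≈ (25.2, 77.1).
Distances from that point to each station vs reported:
  P: calculated 256.2 vs reported 256.1 → residual 0.1 km
  Q: calculated 185.3 vs reported 135.9 → residual 49.4 km
  R: calculated 202.3 vs reported 202.2 → residual 0.1 km
  S: calculated 270.3 vs reported 270.2 → residual 0.1 km
P, R, S are mutually consistent (residuals ≈ 0); Q is off by 49.4 km.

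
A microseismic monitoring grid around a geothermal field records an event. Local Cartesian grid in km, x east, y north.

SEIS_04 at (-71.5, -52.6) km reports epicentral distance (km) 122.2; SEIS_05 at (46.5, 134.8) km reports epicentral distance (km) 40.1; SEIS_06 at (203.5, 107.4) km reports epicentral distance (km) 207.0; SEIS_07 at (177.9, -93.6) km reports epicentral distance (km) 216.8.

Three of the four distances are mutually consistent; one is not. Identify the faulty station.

Solve using three stations at a time. Using SEIS_04, SEIS_06, SEIS_07 (subtract circle equations pairwise → linear system) gives (x, y) ≈ (7.6, 40.6).
Distances from that point to each station vs reported:
  SEIS_04: calculated 122.2 vs reported 122.2 → residual 0.0 km
  SEIS_05: calculated 102.0 vs reported 40.1 → residual 61.9 km
  SEIS_06: calculated 207.0 vs reported 207.0 → residual 0.0 km
  SEIS_07: calculated 216.8 vs reported 216.8 → residual 0.0 km
SEIS_04, SEIS_06, SEIS_07 are mutually consistent (residuals ≈ 0); SEIS_05 is off by 61.9 km.

SEIS_05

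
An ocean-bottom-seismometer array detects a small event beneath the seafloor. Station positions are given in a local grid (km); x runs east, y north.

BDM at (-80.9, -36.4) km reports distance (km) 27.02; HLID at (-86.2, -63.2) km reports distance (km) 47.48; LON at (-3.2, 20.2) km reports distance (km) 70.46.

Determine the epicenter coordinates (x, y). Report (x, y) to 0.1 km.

Circle about each station: (x + 80.9)² + (y + 36.4)² = 27.02²; (x + 86.2)² + (y + 63.2)² = 47.48²; (x + 3.2)² + (y − 20.2)² = 70.46².
Subtracting the BDM equation from the HLID and LON equations removes the quadratic terms:
-10.6 x − 53.6 y = 2030.64
155.4 x + 113.2 y = -11686.02
Solving the 2×2 system: x ≈ -55.6, y ≈ -26.9 km.
Check against BDM (with the unrounded x, y): √((x + 80.9)²+(y + 36.4)²) = 27.02 ≈ 27.02 km. ✓

(-55.6, -26.9)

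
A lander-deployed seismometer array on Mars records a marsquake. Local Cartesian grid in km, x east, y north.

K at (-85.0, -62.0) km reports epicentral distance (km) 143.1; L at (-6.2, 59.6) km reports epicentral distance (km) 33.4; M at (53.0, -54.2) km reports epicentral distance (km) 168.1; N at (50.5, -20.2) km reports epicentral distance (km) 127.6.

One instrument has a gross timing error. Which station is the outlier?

Solve using three stations at a time. Using K, L, N (subtract circle equations pairwise → linear system) gives (x, y) ≈ (-36.9, 72.8).
Distances from that point to each station vs reported:
  K: calculated 143.1 vs reported 143.1 → residual 0.0 km
  L: calculated 33.4 vs reported 33.4 → residual 0.0 km
  M: calculated 155.6 vs reported 168.1 → residual 12.5 km
  N: calculated 127.6 vs reported 127.6 → residual 0.0 km
K, L, N are mutually consistent (residuals ≈ 0); M is off by 12.5 km.

M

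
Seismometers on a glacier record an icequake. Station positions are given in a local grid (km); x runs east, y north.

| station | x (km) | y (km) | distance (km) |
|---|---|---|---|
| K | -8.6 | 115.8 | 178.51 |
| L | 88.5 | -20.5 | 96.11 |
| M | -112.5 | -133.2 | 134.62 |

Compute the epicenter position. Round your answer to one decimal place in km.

Circle about each station: (x + 8.6)² + (y − 115.8)² = 178.51²; (x − 88.5)² + (y + 20.5)² = 96.11²; (x + 112.5)² + (y + 133.2)² = 134.62².
Subtracting pairs of circle equations eliminates x²+y² and gives linear equations (the radical axes):
194.2 x − 272.6 y = 17397.59
-207.8 x − 498.0 y = 30658.17
Solving the 2×2 system: x ≈ 2.0, y ≈ -62.4 km.
Check against K (with the unrounded x, y): √((x + 8.6)²+(y − 115.8)²) = 178.51 ≈ 178.51 km. ✓

x ≈ 2.0 km, y ≈ -62.4 km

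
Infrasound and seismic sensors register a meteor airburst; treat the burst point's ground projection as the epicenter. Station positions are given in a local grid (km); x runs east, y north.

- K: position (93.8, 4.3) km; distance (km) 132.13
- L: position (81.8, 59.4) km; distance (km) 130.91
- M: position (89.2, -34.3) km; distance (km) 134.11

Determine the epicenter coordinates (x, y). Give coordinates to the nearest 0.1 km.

Circle about each station: (x − 93.8)² + (y − 4.3)² = 132.13²; (x − 81.8)² + (y − 59.4)² = 130.91²; (x − 89.2)² + (y + 34.3)² = 134.11².
Subtracting the K equation from the L and M equations removes the quadratic terms:
-24.0 x + 110.2 y = 1723.58
-9.2 x − 77.2 y = -210.96
Solving the 2×2 system: x ≈ -38.3, y ≈ 7.3 km.

(-38.3, 7.3)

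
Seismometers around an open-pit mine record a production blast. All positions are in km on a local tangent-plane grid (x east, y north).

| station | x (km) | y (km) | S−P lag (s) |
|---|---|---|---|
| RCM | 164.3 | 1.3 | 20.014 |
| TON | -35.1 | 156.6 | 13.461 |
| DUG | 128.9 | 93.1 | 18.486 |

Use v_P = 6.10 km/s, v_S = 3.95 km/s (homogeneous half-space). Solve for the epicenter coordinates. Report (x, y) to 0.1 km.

Distance from S−P lag: d = Δt · v_P v_S / (v_P − v_S) = Δt · (6.10·3.95)/(6.10−3.95) ≈ 11.2070·Δt.
So d_RCM = 224.30, d_TON = 150.86, d_DUG = 207.17 km.
Circle about each station: (x − 164.3)² + (y − 1.3)² = 224.30²; (x + 35.1)² + (y − 156.6)² = 150.86²; (x − 128.9)² + (y − 93.1)² = 207.17².
Subtracting the RCM equation from the TON and DUG equations removes the quadratic terms:
-398.8 x + 310.6 y = 26311.14
-70.8 x + 183.6 y = 5677.72
Solving the 2×2 system: x ≈ -59.9, y ≈ 7.8 km.

(-59.9, 7.8)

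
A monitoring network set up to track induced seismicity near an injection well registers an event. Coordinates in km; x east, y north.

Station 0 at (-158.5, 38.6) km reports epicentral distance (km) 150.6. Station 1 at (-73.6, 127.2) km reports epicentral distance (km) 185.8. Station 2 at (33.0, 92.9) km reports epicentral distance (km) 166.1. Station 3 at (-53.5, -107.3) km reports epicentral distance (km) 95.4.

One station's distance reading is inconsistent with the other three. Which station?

Station 3

Solve using three stations at a time. Using Station 0, Station 1, Station 2 (subtract circle equations pairwise → linear system) gives (x, y) ≈ (-41.1, -55.7).
Distances from that point to each station vs reported:
  Station 0: calculated 150.6 vs reported 150.6 → residual 0.0 km
  Station 1: calculated 185.8 vs reported 185.8 → residual 0.0 km
  Station 2: calculated 166.1 vs reported 166.1 → residual 0.0 km
  Station 3: calculated 53.0 vs reported 95.4 → residual 42.4 km
Station 0, Station 1, Station 2 are mutually consistent (residuals ≈ 0); Station 3 is off by 42.4 km.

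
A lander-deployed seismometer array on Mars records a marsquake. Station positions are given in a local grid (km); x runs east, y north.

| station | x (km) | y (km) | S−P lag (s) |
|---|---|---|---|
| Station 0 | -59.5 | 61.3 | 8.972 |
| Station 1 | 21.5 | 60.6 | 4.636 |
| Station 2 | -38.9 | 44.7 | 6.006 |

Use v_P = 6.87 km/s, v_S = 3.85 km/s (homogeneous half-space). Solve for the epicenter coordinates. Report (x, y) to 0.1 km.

Distance from S−P lag: d = Δt · v_P v_S / (v_P − v_S) = Δt · (6.87·3.85)/(6.87−3.85) ≈ 8.7581·Δt.
So d_Station 0 = 78.58, d_Station 1 = 40.60, d_Station 2 = 52.60 km.
Circle about each station: (x + 59.5)² + (y − 61.3)² = 78.58²; (x − 21.5)² + (y − 60.6)² = 40.60²; (x + 38.9)² + (y − 44.7)² = 52.60².
Subtracting pairs of circle equations eliminates x²+y² and gives linear equations (the radical axes):
162.0 x − 1.4 y = 1363.13
41.2 x − 33.2 y = -378.58
Solving the 2×2 system: x ≈ 8.6, y ≈ 22.1 km.
Check against Station 0 (with the unrounded x, y): √((x + 59.5)²+(y − 61.3)²) = 78.59 ≈ 78.58 km. ✓

x ≈ 8.6 km, y ≈ 22.1 km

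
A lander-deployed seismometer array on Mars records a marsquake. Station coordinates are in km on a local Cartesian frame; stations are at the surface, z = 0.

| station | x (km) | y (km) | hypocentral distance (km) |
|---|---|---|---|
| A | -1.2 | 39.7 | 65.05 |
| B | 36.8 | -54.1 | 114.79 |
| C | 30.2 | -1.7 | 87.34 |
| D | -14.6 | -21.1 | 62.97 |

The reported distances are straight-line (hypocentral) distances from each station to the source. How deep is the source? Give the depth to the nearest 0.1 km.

depth ≈ 41.8 km

Each station gives a sphere (x−x_i)² + (y−y_i)² + z² = d_i² (stations at z=0).
Subtracting the A sphere from B and C: z² cancels, leaving linear equations in x and y:
76.0 x − 187.6 y = -6241.72
62.8 x − 82.8 y = -4059.37
Solving: x ≈ -44.589, y ≈ 15.208 km (keep extra digits for the depth step; rounded: -44.6, 15.2).
Then from the A sphere: z² = 65.05² − (x + 1.2)² − (y − 39.7)² with x = -44.589, y = 15.208, so z ≈ 41.822 ≈ 41.8 km.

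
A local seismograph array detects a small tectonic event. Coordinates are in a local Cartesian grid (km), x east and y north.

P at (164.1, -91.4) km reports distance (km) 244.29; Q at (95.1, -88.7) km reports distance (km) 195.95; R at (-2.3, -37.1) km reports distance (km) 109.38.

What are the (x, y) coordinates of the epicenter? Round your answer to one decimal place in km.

x ≈ -18.3 km, y ≈ 71.1 km

Circle about each station: (x − 164.1)² + (y + 91.4)² = 244.29²; (x − 95.1)² + (y + 88.7)² = 195.95²; (x + 2.3)² + (y + 37.1)² = 109.38².
Subtracting pairs of circle equations eliminates x²+y² and gives linear equations (the radical axes):
-138.0 x + 5.4 y = 2910.13
-332.8 x + 108.6 y = 13812.55
Solving the 2×2 system: x ≈ -18.3, y ≈ 71.1 km.
Check against P (with the unrounded x, y): √((x − 164.1)²+(y + 91.4)²) = 244.28 ≈ 244.29 km. ✓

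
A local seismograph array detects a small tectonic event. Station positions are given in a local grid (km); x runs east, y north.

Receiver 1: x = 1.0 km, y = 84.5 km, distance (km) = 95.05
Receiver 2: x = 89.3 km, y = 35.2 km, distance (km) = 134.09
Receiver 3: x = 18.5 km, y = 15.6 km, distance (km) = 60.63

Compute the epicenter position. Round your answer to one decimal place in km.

(-39.7, -1.4)

Circle about each station: (x − 1.0)² + (y − 84.5)² = 95.05²; (x − 89.3)² + (y − 35.2)² = 134.09²; (x − 18.5)² + (y − 15.6)² = 60.63².
Subtracting pairs of circle equations eliminates x²+y² and gives linear equations (the radical axes):
176.6 x − 98.6 y = -6873.35
35.0 x − 137.8 y = -1197.13
Solving the 2×2 system: x ≈ -39.7, y ≈ -1.4 km.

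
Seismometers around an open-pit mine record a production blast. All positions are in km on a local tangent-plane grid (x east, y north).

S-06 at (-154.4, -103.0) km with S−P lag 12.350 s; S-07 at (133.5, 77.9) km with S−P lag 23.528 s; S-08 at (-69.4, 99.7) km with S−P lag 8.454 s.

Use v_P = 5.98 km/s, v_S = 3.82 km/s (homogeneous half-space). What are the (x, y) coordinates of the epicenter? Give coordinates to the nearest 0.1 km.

Distance from S−P lag: d = Δt · v_P v_S / (v_P − v_S) = Δt · (5.98·3.82)/(5.98−3.82) ≈ 10.5757·Δt.
So d_S-06 = 130.61, d_S-07 = 248.83, d_S-08 = 89.41 km.
Circle about each station: (x + 154.4)² + (y + 103.0)² = 130.61²; (x − 133.5)² + (y − 77.9)² = 248.83²; (x + 69.4)² + (y − 99.7)² = 89.41².
Subtracting the S-06 equation from the S-07 and S-08 equations removes the quadratic terms:
575.8 x + 361.8 y = -55415.10
170.0 x + 405.4 y = -10627.09
Solving the 2×2 system: x ≈ -108.3, y ≈ 19.2 km.
Check against S-06 (with the unrounded x, y): √((x + 154.4)²+(y + 103.0)²) = 130.61 ≈ 130.61 km. ✓

-108.3 km east, 19.2 km north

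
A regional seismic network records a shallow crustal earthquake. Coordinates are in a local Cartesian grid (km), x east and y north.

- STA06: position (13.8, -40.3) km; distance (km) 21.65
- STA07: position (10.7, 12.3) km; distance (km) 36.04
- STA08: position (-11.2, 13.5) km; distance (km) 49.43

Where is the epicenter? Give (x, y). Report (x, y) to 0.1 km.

Circle about each station: (x − 13.8)² + (y + 40.3)² = 21.65²; (x − 10.7)² + (y − 12.3)² = 36.04²; (x + 11.2)² + (y − 13.5)² = 49.43².
Subtracting the STA06 equation from the STA07 and STA08 equations removes the quadratic terms:
-6.2 x + 105.2 y = -2378.91
-50.0 x + 107.6 y = -3481.44
Solving the 2×2 system: x ≈ 24.0, y ≈ -21.2 km.

x ≈ 24.0 km, y ≈ -21.2 km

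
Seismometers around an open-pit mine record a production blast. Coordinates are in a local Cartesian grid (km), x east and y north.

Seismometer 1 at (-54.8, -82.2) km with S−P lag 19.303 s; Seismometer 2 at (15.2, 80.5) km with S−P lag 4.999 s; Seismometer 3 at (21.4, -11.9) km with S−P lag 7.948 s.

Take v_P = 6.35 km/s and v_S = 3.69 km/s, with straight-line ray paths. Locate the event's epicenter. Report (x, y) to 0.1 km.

x ≈ 49.1 km, y ≈ 52.4 km

Distance from S−P lag: d = Δt · v_P v_S / (v_P − v_S) = Δt · (6.35·3.69)/(6.35−3.69) ≈ 8.8088·Δt.
So d_Seismometer 1 = 170.04, d_Seismometer 2 = 44.04, d_Seismometer 3 = 70.01 km.
Circle about each station: (x + 54.8)² + (y + 82.2)² = 170.04²; (x − 15.2)² + (y − 80.5)² = 44.04²; (x − 21.4)² + (y + 11.9)² = 70.01².
Subtracting the Seismometer 1 equation from the Seismometer 2 and Seismometer 3 equations removes the quadratic terms:
140.0 x + 325.4 y = 23925.49
152.4 x + 140.6 y = 14851.89
Solving the 2×2 system: x ≈ 49.1, y ≈ 52.4 km.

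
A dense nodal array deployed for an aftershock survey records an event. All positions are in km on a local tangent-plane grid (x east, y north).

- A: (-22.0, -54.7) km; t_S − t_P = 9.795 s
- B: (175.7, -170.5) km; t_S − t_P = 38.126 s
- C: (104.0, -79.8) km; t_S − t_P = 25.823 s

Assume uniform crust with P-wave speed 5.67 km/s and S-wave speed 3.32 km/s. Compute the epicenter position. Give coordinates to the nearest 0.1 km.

x ≈ -97.9 km, y ≈ -34.8 km

Distance from S−P lag: d = Δt · v_P v_S / (v_P − v_S) = Δt · (5.67·3.32)/(5.67−3.32) ≈ 8.0104·Δt.
So d_A = 78.46, d_B = 305.40, d_C = 206.85 km.
Circle about each station: (x + 22.0)² + (y + 54.7)² = 78.46²; (x − 175.7)² + (y + 170.5)² = 305.40²; (x − 104.0)² + (y + 79.8)² = 206.85².
Subtracting the A equation from the B and C equations removes the quadratic terms:
395.4 x − 231.6 y = -30648.54
252.0 x − 50.2 y = -22923.00
Solving the 2×2 system: x ≈ -97.9, y ≈ -34.8 km.
Check against A (with the unrounded x, y): √((x + 22.0)²+(y + 54.7)²) = 78.46 ≈ 78.46 km. ✓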